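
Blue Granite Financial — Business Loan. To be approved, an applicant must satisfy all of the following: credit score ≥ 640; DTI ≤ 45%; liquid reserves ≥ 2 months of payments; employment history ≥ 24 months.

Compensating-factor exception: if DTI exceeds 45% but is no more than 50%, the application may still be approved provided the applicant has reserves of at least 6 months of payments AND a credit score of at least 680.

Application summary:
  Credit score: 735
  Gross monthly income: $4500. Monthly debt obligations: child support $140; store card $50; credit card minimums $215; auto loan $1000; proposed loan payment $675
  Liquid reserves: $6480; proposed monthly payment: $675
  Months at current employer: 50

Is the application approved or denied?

Credit score 735 ≥ 640 (meets base)
Total debts = (140 + 50 + 215 + 1,000 + 675) = 2,080. DTI: 2,080 ÷ 4,500 = 46.2%, over the 45% base limit.
Reserves = 6,480/675 = 9.6 months ≥ 2
Employment 50 ≥ 24 months
46.2% falls in the override range (45%–50%), so the compensating-factor test applies.
Reserves 9.6 ≥ 6 months; credit score 735 ≥ 680.
Both compensating conditions met → exception applies.

Approved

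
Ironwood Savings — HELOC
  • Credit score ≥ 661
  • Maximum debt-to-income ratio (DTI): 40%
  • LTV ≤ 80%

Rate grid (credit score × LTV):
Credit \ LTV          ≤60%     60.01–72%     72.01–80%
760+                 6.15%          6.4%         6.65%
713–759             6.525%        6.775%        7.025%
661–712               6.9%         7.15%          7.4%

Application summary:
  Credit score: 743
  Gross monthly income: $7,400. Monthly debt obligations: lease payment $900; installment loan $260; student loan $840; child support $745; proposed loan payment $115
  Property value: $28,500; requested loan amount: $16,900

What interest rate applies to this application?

Credit score 743 ≥ 661; Total monthly debts = (900 + 260 + 840 + 745 + 115) = 2,860. DTI = 2,860/7,400 = 38.6% ≤ 40%
LTV = 16,900/28,500 = 59.3% ≤ 80%
Row: 743 falls in 713–759. Column: 59.3% falls in ≤60%. Rate = 6.525%.

6.525%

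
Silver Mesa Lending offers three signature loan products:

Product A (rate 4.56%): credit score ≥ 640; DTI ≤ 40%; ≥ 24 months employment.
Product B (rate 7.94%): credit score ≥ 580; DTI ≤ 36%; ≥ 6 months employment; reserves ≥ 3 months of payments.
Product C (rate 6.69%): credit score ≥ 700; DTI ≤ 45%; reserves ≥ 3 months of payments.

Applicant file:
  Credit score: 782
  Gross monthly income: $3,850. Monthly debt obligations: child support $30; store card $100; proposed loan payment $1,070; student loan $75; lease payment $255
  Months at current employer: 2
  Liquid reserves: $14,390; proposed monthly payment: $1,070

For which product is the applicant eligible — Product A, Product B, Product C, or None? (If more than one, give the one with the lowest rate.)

Product C

Total debts = (30 + 100 + 1,070 + 75 + 255) = 1,530; DTI = 1,530/3,850 = 39.7%.
Reserves = 14,390/1,070 = 13.4 months.
Product A: score 782 ≥ 640; DTI 39.7% ≤ 40%; employment 2 < 24 mo → does not qualify.
Product B: score 782 ≥ 580; DTI 39.7% > 36%; employment 2 < 6 mo; reserves 13.4 ≥ 3 mo → does not qualify.
Product C: score 782 ≥ 700; DTI 39.7% ≤ 45%; reserves 13.4 ≥ 3 mo → qualifies.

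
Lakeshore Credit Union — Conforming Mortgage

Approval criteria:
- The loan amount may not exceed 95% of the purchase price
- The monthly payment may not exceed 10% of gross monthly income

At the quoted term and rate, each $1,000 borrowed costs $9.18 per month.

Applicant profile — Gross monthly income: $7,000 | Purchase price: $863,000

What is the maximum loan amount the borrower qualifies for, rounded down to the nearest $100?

$76,200

Payment cap: 10% × $7,000 = $700/month.
At $9.18 per $1,000, that supports 700/9.18 × 1,000 ≈ $76,252 → $76,200.
LTV cap: 95% × $863,000 = $819,850 → $819,800.
Binding constraint: payment-to-income.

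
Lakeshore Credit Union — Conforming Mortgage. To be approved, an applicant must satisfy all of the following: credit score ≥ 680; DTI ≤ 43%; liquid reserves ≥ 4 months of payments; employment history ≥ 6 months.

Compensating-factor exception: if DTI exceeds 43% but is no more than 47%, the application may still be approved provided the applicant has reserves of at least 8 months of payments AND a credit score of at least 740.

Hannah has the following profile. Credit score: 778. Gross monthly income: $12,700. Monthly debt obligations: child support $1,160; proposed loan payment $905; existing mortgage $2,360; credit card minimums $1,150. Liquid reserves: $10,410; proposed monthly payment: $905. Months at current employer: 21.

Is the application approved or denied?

Credit score 778 ≥ 680 (meets base)
Total debts = (1,160 + 905 + 2,360 + 1,150) = 5,575. DTI = 5,575/12,700 = 43.9% > 43% — standard DTI limit exceeded.
Liquid reserves cover 10,410/905 = 11.5 months — ≥ 4 required
Employment 21 ≥ 6 months
DTI 43.9% is within the 43%–47% exception band; checking compensating factors.
Override check — reserves: 11.5 mo (ok); score: 778 (ok).
Both override conditions satisfied; DTI exception granted.

Approved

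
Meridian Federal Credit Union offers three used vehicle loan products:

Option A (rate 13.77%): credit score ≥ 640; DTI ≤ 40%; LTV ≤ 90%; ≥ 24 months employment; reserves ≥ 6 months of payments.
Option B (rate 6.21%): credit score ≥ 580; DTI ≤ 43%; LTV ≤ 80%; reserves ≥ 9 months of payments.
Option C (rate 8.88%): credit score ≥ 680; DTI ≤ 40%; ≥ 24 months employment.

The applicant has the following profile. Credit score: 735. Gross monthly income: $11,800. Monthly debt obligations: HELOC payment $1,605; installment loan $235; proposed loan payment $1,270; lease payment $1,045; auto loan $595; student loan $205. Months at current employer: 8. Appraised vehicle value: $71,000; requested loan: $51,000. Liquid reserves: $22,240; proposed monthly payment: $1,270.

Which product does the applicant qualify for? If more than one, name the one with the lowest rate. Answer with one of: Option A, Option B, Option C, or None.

Total debts = (1,605 + 235 + 1,270 + 1,045 + 595 + 205) = 4,955; DTI = 4,955/11,800 = 42%.
LTV = 51,000/71,000 = 71.8%.
Reserves = 22,240/1,270 = 17.5 months.
Option A: score 735 ≥ 640; DTI 42% > 40%; LTV 71.8% ≤ 90%; employment 8 < 24 mo; reserves 17.5 ≥ 6 mo → does not qualify.
Option B: score 735 ≥ 580; DTI 42% ≤ 43%; LTV 71.8% ≤ 80%; reserves 17.5 ≥ 9 mo → qualifies.
Option C: score 735 ≥ 680; DTI 42% > 40%; employment 8 < 24 mo → does not qualify.

Option B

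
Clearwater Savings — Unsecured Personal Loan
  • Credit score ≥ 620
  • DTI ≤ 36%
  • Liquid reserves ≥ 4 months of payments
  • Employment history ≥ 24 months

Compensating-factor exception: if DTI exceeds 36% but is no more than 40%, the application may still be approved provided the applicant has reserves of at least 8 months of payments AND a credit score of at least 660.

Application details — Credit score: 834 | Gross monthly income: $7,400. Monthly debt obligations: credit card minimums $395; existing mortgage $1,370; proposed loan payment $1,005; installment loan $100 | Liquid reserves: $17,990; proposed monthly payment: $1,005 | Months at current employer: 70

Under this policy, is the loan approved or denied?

Credit score 834 ≥ 620 (meets base)
Total debts = (395 + 1,370 + 1,005 + 100) = 2,870. DTI: 2,870 ÷ 7,400 = 38.8%, over the 36% base limit.
Liquid reserves cover 17,990/1,005 = 17.9 months — ≥ 4 required
Employment 70 ≥ 24 months
38.8% falls in the override range (36%–40%), so the compensating-factor test applies.
Reserves 17.9 ≥ 8 months; credit score 834 ≥ 660.
Both override conditions satisfied; DTI exception granted.

Approved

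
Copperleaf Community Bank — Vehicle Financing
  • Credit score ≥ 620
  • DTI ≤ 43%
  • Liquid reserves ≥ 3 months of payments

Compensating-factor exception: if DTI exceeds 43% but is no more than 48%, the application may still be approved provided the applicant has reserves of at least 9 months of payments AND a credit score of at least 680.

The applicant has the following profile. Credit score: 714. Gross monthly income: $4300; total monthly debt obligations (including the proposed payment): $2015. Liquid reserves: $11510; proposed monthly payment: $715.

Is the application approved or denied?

Approved

Credit score 714 ≥ 620 (meets base)
DTI = 2,015/4,300 = 46.9% > 43% — standard DTI limit exceeded.
Reserves = 11,510/715 = 16.1 months ≥ 3
DTI 46.9% is within the 43%–48% exception band; checking compensating factors.
Override check — reserves: 16.1 mo (ok); score: 714 (ok).
Both override conditions satisfied; DTI exception granted.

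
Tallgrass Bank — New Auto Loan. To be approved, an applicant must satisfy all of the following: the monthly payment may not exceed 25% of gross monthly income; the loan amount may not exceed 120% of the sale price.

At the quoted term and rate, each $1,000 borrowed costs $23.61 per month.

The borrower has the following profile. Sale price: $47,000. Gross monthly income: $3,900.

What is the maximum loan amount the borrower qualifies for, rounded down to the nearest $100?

Payment cap: 25% × $3,900 = $975/month.
At $23.61 per $1,000, that supports 975/23.61 × 1,000 ≈ $41,296 → $41,200.
LTV cap: 120% × $47,000 = $56,400 → $56,400.
Binding constraint: payment-to-income.

$41,200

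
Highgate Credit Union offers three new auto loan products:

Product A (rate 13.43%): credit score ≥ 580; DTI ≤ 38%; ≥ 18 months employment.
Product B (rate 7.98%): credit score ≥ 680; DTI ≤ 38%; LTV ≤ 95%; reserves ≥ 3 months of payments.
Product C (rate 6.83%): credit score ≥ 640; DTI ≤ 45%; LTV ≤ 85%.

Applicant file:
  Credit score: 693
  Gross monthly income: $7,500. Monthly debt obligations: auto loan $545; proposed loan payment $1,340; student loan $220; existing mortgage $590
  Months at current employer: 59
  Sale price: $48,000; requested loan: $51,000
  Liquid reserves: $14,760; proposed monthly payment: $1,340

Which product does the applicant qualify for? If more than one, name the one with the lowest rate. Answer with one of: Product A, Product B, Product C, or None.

Product A

Total debts = (545 + 1,340 + 220 + 590) = 2,695; DTI = 2,695/7,500 = 35.9%.
LTV = 51,000/48,000 = 106.2%.
Reserves = 14,760/1,340 = 11.0 months.
Product A: score 693 ≥ 580; DTI 35.9% ≤ 38%; employment 59 ≥ 18 mo → qualifies.
Product B: score 693 ≥ 680; DTI 35.9% ≤ 38%; LTV 106.2% > 95%; reserves 11.0 ≥ 3 mo → does not qualify.
Product C: score 693 ≥ 640; DTI 35.9% ≤ 45%; LTV 106.2% > 85% → does not qualify.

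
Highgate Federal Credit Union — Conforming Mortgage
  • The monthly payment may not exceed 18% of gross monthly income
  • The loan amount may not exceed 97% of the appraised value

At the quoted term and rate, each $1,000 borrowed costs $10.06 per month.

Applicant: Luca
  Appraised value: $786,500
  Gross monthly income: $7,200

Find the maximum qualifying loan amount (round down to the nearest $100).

Payment cap: 18% × $7,200 = $1,296/month.
At $10.06 per $1,000, that supports 1,296/10.06 × 1,000 ≈ $128,827 → $128,800.
LTV cap: 97% × $786,500 = $762,905 → $762,900.
Binding constraint: payment-to-income.

$128,800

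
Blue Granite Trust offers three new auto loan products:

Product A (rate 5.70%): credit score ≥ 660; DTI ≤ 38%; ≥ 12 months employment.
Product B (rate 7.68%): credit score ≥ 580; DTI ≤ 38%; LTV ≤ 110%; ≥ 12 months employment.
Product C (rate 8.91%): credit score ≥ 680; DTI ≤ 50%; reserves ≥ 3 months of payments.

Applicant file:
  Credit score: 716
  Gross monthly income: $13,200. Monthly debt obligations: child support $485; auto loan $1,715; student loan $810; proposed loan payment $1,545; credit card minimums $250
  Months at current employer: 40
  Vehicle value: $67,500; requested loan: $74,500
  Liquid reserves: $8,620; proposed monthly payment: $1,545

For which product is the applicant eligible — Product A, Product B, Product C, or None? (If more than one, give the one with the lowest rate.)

Product A

Total debts = (485 + 1,715 + 810 + 1,545 + 250) = 4,805; DTI = 4,805/13,200 = 36.4%.
LTV = 74,500/67,500 = 110.4%.
Reserves = 8,620/1,545 = 5.6 months.
Product A: score 716 ≥ 660; DTI 36.4% ≤ 38%; employment 40 ≥ 12 mo → qualifies.
Product B: score 716 ≥ 580; DTI 36.4% ≤ 38%; LTV 110.4% > 110%; employment 40 ≥ 12 mo → does not qualify.
Product C: score 716 ≥ 680; DTI 36.4% ≤ 50%; reserves 5.6 ≥ 3 mo → qualifies.
Qualifying: Product A, Product C. Lowest rate is 5.70% → Product A.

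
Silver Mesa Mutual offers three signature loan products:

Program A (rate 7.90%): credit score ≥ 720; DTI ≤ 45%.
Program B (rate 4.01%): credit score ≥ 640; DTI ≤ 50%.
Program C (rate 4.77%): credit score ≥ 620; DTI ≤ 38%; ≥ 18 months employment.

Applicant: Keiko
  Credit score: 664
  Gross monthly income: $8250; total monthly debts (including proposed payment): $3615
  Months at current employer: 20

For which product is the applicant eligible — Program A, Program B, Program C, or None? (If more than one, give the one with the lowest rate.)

DTI = 3,615/8,250 = 43.8%.
Program A: score 664 < 720; DTI 43.8% ≤ 45% → does not qualify.
Program B: score 664 ≥ 640; DTI 43.8% ≤ 50% → qualifies.
Program C: score 664 ≥ 620; DTI 43.8% > 38%; employment 20 ≥ 18 mo → does not qualify.

Program B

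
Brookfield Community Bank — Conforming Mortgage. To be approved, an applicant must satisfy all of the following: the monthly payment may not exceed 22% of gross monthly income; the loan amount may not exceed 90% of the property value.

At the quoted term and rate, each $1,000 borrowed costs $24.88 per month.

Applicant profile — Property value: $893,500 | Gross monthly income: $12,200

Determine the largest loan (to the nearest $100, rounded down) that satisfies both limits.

$107,800

Payment cap: 22% × $12,200 = $2,684/month.
At $24.88 per $1,000, that supports 2,684/24.88 × 1,000 ≈ $107,877 → $107,800.
LTV cap: 90% × $893,500 = $804,150 → $804,100.
Binding constraint: payment-to-income.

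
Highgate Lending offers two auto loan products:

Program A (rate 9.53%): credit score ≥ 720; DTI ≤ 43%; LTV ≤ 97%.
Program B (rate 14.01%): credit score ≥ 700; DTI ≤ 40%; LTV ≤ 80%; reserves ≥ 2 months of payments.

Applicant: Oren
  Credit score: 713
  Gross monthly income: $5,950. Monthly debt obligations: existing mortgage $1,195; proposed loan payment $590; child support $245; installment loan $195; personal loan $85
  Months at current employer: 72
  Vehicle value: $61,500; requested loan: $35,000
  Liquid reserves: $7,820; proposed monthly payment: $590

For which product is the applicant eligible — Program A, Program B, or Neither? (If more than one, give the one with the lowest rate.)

Total debts = (1,195 + 590 + 245 + 195 + 85) = 2,310; DTI = 2,310/5,950 = 38.8%.
LTV = 35,000/61,500 = 56.9%.
Reserves = 7,820/590 = 13.3 months.
Program A: score 713 < 720; DTI 38.8% ≤ 43%; LTV 56.9% ≤ 97% → does not qualify.
Program B: score 713 ≥ 700; DTI 38.8% ≤ 40%; LTV 56.9% ≤ 80%; reserves 13.3 ≥ 2 mo → qualifies.

Program B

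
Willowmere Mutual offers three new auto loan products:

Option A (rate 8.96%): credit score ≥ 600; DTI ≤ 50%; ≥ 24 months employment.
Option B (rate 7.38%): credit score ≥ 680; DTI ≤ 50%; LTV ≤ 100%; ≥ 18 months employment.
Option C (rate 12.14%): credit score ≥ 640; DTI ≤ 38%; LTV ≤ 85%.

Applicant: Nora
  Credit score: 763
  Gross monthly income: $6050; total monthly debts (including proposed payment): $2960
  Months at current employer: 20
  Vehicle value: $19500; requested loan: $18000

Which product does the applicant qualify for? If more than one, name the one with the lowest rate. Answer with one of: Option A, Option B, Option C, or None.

Option B

DTI = 2,960/6,050 = 48.9%.
LTV = 18,000/19,500 = 92.3%.
Option A: score 763 ≥ 600; DTI 48.9% ≤ 50%; employment 20 < 24 mo → does not qualify.
Option B: score 763 ≥ 680; DTI 48.9% ≤ 50%; LTV 92.3% ≤ 100%; employment 20 ≥ 18 mo → qualifies.
Option C: score 763 ≥ 640; DTI 48.9% > 38%; LTV 92.3% > 85% → does not qualify.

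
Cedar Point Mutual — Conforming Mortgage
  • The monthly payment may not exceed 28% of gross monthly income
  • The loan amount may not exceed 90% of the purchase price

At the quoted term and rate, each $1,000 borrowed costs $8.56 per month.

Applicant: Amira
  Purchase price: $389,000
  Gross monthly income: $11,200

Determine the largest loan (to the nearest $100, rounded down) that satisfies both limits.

$350,100

Payment cap: 28% × $11,200 = $3,136/month.
At $8.56 per $1,000, that supports 3,136/8.56 × 1,000 ≈ $366,355 → $366,300.
LTV cap: 90% × $389,000 = $350,100 → $350,100.
Binding constraint: loan-to-value.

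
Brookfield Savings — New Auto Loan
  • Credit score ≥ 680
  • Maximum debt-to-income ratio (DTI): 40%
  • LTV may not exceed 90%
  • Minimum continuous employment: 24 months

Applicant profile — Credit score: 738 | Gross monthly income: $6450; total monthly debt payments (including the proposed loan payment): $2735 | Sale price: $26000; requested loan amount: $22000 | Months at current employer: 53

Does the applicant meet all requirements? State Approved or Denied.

Denied

Credit score 738 ≥ 680 (meets)
Debt-to-income = 2,735/6,450 = 42.4% — over 40% limit
LTV = 22,000/26,000 = 84.6% ≤ 90%
Employment 53 ≥ 24 months
Fails on DTI.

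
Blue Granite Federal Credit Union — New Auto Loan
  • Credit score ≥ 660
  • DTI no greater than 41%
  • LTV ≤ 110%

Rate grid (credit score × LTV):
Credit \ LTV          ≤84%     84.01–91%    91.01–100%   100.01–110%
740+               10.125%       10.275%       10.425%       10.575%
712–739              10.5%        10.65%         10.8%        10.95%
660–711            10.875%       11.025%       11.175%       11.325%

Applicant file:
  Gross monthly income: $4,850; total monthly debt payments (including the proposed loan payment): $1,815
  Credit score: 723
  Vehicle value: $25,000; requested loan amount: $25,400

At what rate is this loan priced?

Credit score 723 ≥ 660; Debt-to-income = 1,815/4,850 = 37.4% — meets 41% limit
LTV: 25,400 ÷ 25,000 = 101.6%, within 110% cap
Credit 723 → row 712–739; LTV 101.6% → column 100.01–110%. Grid cell → 10.95%.

10.95%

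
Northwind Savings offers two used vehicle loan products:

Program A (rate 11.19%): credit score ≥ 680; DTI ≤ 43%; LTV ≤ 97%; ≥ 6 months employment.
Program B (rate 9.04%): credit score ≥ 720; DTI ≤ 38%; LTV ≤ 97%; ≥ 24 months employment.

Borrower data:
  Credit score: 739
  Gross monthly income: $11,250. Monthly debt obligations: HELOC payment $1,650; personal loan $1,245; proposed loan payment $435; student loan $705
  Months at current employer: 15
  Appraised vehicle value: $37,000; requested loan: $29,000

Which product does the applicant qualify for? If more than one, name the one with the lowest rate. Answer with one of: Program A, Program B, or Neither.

Total debts = (1,650 + 1,245 + 435 + 705) = 4,035; DTI = 4,035/11,250 = 35.9%.
LTV = 29,000/37,000 = 78.4%.
Program A: score 739 ≥ 680; DTI 35.9% ≤ 43%; LTV 78.4% ≤ 97%; employment 15 ≥ 6 mo → qualifies.
Program B: score 739 ≥ 720; DTI 35.9% ≤ 38%; LTV 78.4% ≤ 97%; employment 15 < 24 mo → does not qualify.

Program A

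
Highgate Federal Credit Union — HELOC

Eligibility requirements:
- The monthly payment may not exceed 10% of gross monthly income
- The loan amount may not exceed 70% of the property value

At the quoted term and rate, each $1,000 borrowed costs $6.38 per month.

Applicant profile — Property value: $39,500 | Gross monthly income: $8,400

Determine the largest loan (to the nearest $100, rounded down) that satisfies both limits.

$27,600

Payment cap: 10% × $8,400 = $840/month.
At $6.38 per $1,000, that supports 840/6.38 × 1,000 ≈ $131,661 → $131,600.
LTV cap: 70% × $39,500 = $27,650 → $27,600.
Binding constraint: loan-to-value.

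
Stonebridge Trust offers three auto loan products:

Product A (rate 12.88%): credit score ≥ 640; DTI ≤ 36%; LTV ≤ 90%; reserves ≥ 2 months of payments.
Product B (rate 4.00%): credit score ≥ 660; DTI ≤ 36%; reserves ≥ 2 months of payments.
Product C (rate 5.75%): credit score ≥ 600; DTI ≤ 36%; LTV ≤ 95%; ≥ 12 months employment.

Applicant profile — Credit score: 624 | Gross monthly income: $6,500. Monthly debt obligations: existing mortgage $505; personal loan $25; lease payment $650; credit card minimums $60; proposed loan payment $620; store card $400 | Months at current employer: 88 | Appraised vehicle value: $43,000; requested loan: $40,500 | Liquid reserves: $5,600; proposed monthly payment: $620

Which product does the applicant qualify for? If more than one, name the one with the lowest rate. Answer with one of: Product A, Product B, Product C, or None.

Product C

Total debts = (505 + 25 + 650 + 60 + 620 + 400) = 2,260; DTI = 2,260/6,500 = 34.8%.
LTV = 40,500/43,000 = 94.2%.
Reserves = 5,600/620 = 9.0 months.
Product A: score 624 < 640; DTI 34.8% ≤ 36%; LTV 94.2% > 90%; reserves 9.0 ≥ 2 mo → does not qualify.
Product B: score 624 < 660; DTI 34.8% ≤ 36%; reserves 9.0 ≥ 2 mo → does not qualify.
Product C: score 624 ≥ 600; DTI 34.8% ≤ 36%; LTV 94.2% ≤ 95%; employment 88 ≥ 12 mo → qualifies.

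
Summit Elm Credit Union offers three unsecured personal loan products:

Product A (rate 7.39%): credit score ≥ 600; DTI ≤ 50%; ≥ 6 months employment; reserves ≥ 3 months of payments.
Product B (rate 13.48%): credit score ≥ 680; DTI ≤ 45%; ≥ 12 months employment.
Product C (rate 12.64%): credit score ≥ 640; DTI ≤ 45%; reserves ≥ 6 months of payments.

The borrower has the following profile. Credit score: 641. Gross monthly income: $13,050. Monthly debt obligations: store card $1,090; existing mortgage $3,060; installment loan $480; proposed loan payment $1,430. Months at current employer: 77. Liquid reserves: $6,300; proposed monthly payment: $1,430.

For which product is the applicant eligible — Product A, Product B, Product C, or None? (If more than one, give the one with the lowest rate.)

Product A

Total debts = (1,090 + 3,060 + 480 + 1,430) = 6,060; DTI = 6,060/13,050 = 46.4%.
Reserves = 6,300/1,430 = 4.4 months.
Product A: score 641 ≥ 600; DTI 46.4% ≤ 50%; employment 77 ≥ 6 mo; reserves 4.4 ≥ 3 mo → qualifies.
Product B: score 641 < 680; DTI 46.4% > 45%; employment 77 ≥ 12 mo → does not qualify.
Product C: score 641 ≥ 640; DTI 46.4% > 45%; reserves 4.4 < 6 mo → does not qualify.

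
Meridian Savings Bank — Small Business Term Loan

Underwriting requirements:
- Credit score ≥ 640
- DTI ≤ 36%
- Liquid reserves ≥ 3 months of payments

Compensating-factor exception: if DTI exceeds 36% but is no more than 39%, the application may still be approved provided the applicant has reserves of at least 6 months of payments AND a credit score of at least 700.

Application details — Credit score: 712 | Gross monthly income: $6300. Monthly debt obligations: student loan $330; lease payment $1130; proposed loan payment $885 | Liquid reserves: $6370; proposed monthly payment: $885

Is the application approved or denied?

Approved

Credit score 712 ≥ 640 (meets base)
Total debts = (330 + 1,130 + 885) = 2,345. DTI = 2,345/6,300 = 37.2% > 36% — standard DTI limit exceeded.
Liquid reserves cover 6,370/885 = 7.2 months — ≥ 3 required
37.2% falls in the override range (36%–39%), so the compensating-factor test applies.
Reserves 7.2 ≥ 6 months; credit score 712 ≥ 700.
Both override conditions satisfied; DTI exception granted.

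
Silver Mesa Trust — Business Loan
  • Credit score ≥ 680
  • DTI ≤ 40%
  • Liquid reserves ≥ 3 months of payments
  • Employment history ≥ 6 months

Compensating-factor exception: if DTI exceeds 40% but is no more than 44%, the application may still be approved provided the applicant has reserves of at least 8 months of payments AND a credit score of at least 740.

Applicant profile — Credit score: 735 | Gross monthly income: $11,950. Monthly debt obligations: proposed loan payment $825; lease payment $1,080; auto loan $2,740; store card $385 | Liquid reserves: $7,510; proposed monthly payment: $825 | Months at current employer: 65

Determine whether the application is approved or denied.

Denied

Credit score 735 ≥ 680 (meets base)
Total debts = (825 + 1,080 + 2,740 + 385) = 5,030. DTI = 5,030/11,950 = 42.1% > 40% — standard DTI limit exceeded.
Liquid reserves cover 7,510/825 = 9.1 months — ≥ 3 required
Employment 65 ≥ 6 months
42.1% falls in the override range (40%–44%), so the compensating-factor test applies.
Reserves 9.1 ≥ 8 months; credit score 735 < 740.
Override conditions not both satisfied; exception does not apply.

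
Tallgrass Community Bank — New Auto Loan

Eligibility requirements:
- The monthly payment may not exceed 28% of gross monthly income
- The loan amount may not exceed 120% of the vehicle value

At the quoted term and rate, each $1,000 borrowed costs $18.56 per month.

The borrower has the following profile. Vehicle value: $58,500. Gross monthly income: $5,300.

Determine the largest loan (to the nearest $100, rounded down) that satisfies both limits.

Payment cap: 28% × $5,300 = $1,484/month.
At $18.56 per $1,000, that supports 1,484/18.56 × 1,000 ≈ $79,956 → $79,900.
LTV cap: 120% × $58,500 = $70,200 → $70,200.
Binding constraint: loan-to-value.

$70,200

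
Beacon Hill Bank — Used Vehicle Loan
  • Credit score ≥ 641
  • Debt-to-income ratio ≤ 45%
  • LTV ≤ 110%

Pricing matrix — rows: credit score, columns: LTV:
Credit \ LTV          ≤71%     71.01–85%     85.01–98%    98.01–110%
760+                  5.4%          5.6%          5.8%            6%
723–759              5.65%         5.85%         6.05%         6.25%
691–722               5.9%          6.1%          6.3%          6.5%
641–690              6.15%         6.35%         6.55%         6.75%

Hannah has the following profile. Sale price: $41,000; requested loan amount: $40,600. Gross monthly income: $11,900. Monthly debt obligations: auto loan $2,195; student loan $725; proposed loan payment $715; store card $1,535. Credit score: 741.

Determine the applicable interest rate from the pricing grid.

6.25%

Credit score 741 ≥ 641; Total monthly debts = (2,195 + 725 + 715 + 1,535) = 5,170. DTI = 5,170/11,900 = 43.4% ≤ 45%
LTV = 40,600/41,000 = 99% ≤ 110%
Score 741 is in the 723–759 band; LTV 99% is in the 98.01–110% band → 6.25%.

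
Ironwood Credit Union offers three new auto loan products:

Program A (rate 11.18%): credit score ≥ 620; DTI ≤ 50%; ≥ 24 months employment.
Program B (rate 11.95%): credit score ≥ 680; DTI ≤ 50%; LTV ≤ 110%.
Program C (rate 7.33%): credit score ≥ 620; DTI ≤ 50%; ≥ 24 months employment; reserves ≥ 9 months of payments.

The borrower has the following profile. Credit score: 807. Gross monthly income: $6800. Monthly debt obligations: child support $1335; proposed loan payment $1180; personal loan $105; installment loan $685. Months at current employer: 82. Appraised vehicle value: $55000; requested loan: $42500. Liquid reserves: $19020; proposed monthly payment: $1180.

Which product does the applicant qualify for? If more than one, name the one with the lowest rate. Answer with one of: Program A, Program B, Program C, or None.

Total debts = (1,335 + 1,180 + 105 + 685) = 3,305; DTI = 3,305/6,800 = 48.6%.
LTV = 42,500/55,000 = 77.3%.
Reserves = 19,020/1,180 = 16.1 months.
Program A: score 807 ≥ 620; DTI 48.6% ≤ 50%; employment 82 ≥ 24 mo → qualifies.
Program B: score 807 ≥ 680; DTI 48.6% ≤ 50%; LTV 77.3% ≤ 110% → qualifies.
Program C: score 807 ≥ 620; DTI 48.6% ≤ 50%; employment 82 ≥ 24 mo; reserves 16.1 ≥ 9 mo → qualifies.
Qualifying: Program A, Program B, Program C. Lowest rate is 7.33% → Program C.

Program C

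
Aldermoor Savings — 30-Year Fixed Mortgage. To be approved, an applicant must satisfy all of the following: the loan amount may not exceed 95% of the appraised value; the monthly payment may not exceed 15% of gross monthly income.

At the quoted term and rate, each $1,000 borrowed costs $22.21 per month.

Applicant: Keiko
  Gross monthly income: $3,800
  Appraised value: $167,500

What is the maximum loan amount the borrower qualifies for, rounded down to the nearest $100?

$25,600

Payment cap: 15% × $3,800 = $570/month.
At $22.21 per $1,000, that supports 570/22.21 × 1,000 ≈ $25,664 → $25,600.
LTV cap: 95% × $167,500 = $159,125 → $159,100.
Binding constraint: payment-to-income.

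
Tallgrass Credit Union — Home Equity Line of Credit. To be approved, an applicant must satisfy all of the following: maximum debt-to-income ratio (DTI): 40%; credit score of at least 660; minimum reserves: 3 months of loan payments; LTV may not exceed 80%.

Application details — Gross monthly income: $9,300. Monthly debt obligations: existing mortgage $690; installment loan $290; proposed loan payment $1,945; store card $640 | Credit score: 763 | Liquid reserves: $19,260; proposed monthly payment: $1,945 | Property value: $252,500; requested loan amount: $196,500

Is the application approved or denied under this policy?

Approved

Total monthly debts = (690 + 290 + 1,945 + 640) = 3,565. DTI = 3,565/9,300 = 38.3% ≤ 40%
Credit score 763 ≥ 660 (meets)
Liquid reserves cover 19,260/1,945 = 9.9 months — ≥ 3 required
Loan-to-value = 196,500/252,500 = 77.8% — pass (80% max)
All criteria satisfied.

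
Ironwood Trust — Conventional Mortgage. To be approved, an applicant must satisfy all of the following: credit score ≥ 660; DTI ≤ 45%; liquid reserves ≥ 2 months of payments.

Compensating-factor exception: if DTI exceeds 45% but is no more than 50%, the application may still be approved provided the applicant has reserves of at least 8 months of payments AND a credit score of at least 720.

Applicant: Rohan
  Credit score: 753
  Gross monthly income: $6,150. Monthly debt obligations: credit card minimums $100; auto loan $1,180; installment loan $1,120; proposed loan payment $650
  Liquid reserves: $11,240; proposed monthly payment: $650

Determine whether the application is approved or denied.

Approved

Credit score 753 ≥ 660 (meets base)
Total debts = (100 + 1,180 + 1,120 + 650) = 3,050. DTI: 3,050 ÷ 6,150 = 49.6%, over the 45% base limit.
Reserves: 11,240 ÷ 650 = 17.3 months (meets 2-month minimum)
DTI 49.6% is within the 45%–50% exception band; checking compensating factors.
Override check — reserves: 17.3 mo (ok); score: 753 (ok).
Both compensating conditions met → exception applies.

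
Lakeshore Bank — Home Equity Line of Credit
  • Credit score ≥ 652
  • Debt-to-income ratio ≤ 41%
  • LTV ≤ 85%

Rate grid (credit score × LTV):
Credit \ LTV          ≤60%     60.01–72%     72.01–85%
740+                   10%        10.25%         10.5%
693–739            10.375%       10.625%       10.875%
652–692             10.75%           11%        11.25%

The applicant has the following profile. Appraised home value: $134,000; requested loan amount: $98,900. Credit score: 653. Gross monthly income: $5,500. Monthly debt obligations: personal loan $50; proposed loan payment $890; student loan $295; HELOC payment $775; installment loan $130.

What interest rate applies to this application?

Credit score 653 ≥ 652; Total monthly debts = (50 + 890 + 295 + 775 + 130) = 2,140. DTI: 2,140 ÷ 5,500 = 38.9%, within the 41% cap
Loan-to-value = 98,900/134,000 = 73.8% — pass (85% max)
Credit 653 → row 652–692; LTV 73.8% → column 72.01–85%. Grid cell → 11.25%.

11.25%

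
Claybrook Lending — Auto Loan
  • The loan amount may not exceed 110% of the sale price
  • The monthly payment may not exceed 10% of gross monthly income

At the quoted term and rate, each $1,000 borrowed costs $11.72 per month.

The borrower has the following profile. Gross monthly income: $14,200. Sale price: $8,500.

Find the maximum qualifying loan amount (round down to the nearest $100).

$9,300

Payment cap: 10% × $14,200 = $1,420/month.
At $11.72 per $1,000, that supports 1,420/11.72 × 1,000 ≈ $121,160 → $121,100.
LTV cap: 110% × $8,500 = $9,350 → $9,300.
Binding constraint: loan-to-value.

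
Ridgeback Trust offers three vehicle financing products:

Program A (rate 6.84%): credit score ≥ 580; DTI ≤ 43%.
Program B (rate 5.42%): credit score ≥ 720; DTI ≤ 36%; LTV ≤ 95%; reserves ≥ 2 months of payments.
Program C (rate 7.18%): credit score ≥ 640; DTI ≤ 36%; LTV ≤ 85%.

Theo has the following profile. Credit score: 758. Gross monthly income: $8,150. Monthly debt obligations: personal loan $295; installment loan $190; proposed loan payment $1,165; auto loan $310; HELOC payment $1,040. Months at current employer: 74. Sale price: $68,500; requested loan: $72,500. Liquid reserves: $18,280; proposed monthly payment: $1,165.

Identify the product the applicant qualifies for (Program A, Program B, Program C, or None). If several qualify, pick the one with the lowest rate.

Program A

Total debts = (295 + 190 + 1,165 + 310 + 1,040) = 3,000; DTI = 3,000/8,150 = 36.8%.
LTV = 72,500/68,500 = 105.8%.
Reserves = 18,280/1,165 = 15.7 months.
Program A: score 758 ≥ 580; DTI 36.8% ≤ 43% → qualifies.
Program B: score 758 ≥ 720; DTI 36.8% > 36%; LTV 105.8% > 95%; reserves 15.7 ≥ 2 mo → does not qualify.
Program C: score 758 ≥ 640; DTI 36.8% > 36%; LTV 105.8% > 85% → does not qualify.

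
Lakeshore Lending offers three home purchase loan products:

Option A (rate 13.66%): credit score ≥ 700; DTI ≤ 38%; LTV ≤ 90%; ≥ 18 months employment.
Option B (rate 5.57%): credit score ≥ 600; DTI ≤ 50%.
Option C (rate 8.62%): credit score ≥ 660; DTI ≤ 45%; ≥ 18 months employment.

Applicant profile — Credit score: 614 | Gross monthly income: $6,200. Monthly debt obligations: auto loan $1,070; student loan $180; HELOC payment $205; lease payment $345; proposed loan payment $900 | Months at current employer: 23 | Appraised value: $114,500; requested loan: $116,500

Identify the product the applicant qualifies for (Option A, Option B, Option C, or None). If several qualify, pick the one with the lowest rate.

Total debts = (1,070 + 180 + 205 + 345 + 900) = 2,700; DTI = 2,700/6,200 = 43.5%.
LTV = 116,500/114,500 = 101.7%.
Option A: score 614 < 700; DTI 43.5% > 38%; LTV 101.7% > 90%; employment 23 ≥ 18 mo → does not qualify.
Option B: score 614 ≥ 600; DTI 43.5% ≤ 50% → qualifies.
Option C: score 614 < 660; DTI 43.5% ≤ 45%; employment 23 ≥ 18 mo → does not qualify.

Option B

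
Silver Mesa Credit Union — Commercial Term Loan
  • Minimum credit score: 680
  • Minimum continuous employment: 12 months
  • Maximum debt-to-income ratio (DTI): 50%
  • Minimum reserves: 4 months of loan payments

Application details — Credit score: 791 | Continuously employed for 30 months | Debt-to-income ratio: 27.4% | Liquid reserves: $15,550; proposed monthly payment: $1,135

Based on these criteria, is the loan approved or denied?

Approved

Credit score 791 ≥ 680 (meets)
Employment 30 ≥ 12 months
DTI 27.4% is within the 50% limit
Reserves = 15,550/1,135 = 13.7 months ≥ 4
All criteria satisfied.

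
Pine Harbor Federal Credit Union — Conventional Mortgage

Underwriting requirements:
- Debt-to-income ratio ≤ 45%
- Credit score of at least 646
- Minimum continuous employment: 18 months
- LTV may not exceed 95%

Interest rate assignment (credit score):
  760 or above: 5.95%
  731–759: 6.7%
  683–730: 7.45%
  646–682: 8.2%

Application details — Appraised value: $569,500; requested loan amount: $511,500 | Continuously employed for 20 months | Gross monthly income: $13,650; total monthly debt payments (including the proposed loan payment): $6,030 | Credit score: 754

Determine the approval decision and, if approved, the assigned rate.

Approved at 6.7%

Credit score 754 ≥ 646 (meets minimum)
Employment 20 ≥ 18 months
DTI = 6,030/13,650 = 44.2% ≤ 45%
Loan-to-value = 511,500/569,500 = 89.8% — pass (95% max)
All requirements met. Score 754 falls in the 731–759 tier → 6.7%.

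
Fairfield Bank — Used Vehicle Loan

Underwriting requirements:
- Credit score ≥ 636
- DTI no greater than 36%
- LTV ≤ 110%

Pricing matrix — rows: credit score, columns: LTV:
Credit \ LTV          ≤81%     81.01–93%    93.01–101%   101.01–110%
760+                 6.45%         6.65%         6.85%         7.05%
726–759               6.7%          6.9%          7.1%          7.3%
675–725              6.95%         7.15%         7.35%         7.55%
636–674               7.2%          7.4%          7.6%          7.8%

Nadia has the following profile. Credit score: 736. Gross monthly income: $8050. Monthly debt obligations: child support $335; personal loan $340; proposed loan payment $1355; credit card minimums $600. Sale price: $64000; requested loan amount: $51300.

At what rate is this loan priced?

6.7%

Credit score 736 ≥ 636; Total monthly debts = (335 + 340 + 1,355 + 600) = 2,630. Debt-to-income = 2,630/8,050 = 32.7% — meets 36% limit
LTV: 51,300 ÷ 64,000 = 80.2%, within 110% cap
Score 736 is in the 726–759 band; LTV 80.2% is in the ≤81% band → 6.7%.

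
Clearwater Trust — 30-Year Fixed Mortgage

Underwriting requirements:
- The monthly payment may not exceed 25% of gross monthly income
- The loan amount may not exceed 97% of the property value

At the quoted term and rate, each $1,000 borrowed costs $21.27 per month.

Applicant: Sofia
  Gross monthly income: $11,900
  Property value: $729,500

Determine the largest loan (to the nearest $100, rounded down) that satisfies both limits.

$139,800

Payment cap: 25% × $11,900 = $2,975/month.
At $21.27 per $1,000, that supports 2,975/21.27 × 1,000 ≈ $139,868 → $139,800.
LTV cap: 97% × $729,500 = $707,615 → $707,600.
Binding constraint: payment-to-income.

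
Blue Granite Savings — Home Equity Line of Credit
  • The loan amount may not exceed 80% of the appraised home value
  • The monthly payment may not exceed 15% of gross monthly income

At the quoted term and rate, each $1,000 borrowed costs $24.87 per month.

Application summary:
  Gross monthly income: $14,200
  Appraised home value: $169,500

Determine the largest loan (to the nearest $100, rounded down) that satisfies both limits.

Payment cap: 15% × $14,200 = $2,130/month.
At $24.87 per $1,000, that supports 2,130/24.87 × 1,000 ≈ $85,645 → $85,600.
LTV cap: 80% × $169,500 = $135,600 → $135,600.
Binding constraint: payment-to-income.

$85,600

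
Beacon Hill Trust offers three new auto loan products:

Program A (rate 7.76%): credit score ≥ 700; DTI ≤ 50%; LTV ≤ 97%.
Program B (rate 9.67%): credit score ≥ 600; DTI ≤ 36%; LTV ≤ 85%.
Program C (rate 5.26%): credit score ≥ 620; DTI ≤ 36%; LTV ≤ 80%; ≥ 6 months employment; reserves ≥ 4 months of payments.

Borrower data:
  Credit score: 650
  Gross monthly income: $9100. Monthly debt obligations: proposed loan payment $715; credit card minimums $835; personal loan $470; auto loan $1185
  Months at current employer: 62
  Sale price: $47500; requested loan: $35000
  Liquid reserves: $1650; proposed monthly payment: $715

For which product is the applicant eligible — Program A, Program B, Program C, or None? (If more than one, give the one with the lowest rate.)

Program B

Total debts = (715 + 835 + 470 + 1,185) = 3,205; DTI = 3,205/9,100 = 35.2%.
LTV = 35,000/47,500 = 73.7%.
Reserves = 1,650/715 = 2.3 months.
Program A: score 650 < 700; DTI 35.2% ≤ 50%; LTV 73.7% ≤ 97% → does not qualify.
Program B: score 650 ≥ 600; DTI 35.2% ≤ 36%; LTV 73.7% ≤ 85% → qualifies.
Program C: score 650 ≥ 620; DTI 35.2% ≤ 36%; LTV 73.7% ≤ 80%; employment 62 ≥ 6 mo; reserves 2.3 < 4 mo → does not qualify.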